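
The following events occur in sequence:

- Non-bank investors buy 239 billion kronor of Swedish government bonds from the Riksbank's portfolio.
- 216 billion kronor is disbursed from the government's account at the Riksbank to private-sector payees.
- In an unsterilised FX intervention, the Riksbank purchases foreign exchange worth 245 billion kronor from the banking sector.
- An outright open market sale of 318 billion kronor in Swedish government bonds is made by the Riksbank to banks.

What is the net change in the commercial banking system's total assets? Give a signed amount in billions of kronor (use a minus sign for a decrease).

-23 billion

Asset sale (to non-banks) 239 billion kronor: bank balance sheets shrink → −239B.
Government spending 216 billion kronor: bank balance sheets expand → +216B.
FX purchase 245 billion kronor: just an asset swap on bank balance sheets → 0.
OMO sale (to banks) 318 billion kronor: just an asset swap on bank balance sheets → 0.
Net: −239 + 216 + 0 + 0 = -23 billion.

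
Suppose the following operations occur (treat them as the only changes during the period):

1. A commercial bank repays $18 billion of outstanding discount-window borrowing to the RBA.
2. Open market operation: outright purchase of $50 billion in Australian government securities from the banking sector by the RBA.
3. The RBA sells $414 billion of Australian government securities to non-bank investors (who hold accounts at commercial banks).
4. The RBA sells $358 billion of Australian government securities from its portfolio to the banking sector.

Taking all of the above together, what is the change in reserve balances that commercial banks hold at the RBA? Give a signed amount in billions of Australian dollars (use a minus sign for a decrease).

RBA balance sheet:
  Assets:      Securities −$722B, Loans to banks −$18B
  Liabilities: Bank reserves −$740B
So the change in reserve balances that commercial banks hold at the RBA is -$740 billion.

-$740 billion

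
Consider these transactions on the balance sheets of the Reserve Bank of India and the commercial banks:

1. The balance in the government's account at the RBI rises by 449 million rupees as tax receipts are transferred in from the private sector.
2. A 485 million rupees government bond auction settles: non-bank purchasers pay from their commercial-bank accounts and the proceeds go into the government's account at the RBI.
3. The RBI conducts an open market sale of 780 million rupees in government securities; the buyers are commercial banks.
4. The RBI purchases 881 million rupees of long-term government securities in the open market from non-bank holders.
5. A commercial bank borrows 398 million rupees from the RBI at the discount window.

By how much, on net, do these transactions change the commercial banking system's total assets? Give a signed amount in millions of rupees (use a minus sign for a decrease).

+345 million

Government account inflow 449 million rupees: bank balance sheets shrink → −449M.
Government account inflow 485 million rupees: bank balance sheets shrink → −485M.
OMO sale (to banks) 780 million rupees: just an asset swap on bank balance sheets → 0.
Asset purchase (from non-banks) 881 million rupees: bank balance sheets expand → +881M.
Discount-window loan 398 million rupees: bank balance sheets expand → +398M.
Net: −449 − 485 + 0 + 881 + 398 = +345 million.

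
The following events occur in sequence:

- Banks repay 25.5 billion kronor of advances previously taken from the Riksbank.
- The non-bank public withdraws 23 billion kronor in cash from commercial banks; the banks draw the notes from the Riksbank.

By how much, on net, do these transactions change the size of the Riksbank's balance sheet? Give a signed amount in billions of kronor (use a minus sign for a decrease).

-25.5 billion

Riksbank balance sheet:
  Assets:      Loans to banks −25.5B
  Liabilities: Bank reserves −48.5B, Currency in circulation +23B
Commercial banking system:
  Assets:      Reserves at CB −48.5B
  Liabilities: Checkable deposits −23B, Borrowings from CB −25.5B
Change in total Riksbank assets = -25.5 billion.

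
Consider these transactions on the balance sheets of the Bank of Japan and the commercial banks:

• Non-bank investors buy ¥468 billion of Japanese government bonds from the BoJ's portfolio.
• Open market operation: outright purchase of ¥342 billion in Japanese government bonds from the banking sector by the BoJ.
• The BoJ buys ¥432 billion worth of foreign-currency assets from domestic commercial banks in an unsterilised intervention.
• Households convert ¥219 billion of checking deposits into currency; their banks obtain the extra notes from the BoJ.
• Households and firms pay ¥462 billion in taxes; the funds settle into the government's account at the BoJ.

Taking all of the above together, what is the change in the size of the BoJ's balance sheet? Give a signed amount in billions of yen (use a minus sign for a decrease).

+¥306 billion

BoJ balance sheet:
  Assets:      Securities −¥126B, Foreign assets +¥432B
  Liabilities: Bank reserves −¥375B, Currency in circulation +¥219B, Government deposits +¥462B
Change in total BoJ assets = +¥306 billion.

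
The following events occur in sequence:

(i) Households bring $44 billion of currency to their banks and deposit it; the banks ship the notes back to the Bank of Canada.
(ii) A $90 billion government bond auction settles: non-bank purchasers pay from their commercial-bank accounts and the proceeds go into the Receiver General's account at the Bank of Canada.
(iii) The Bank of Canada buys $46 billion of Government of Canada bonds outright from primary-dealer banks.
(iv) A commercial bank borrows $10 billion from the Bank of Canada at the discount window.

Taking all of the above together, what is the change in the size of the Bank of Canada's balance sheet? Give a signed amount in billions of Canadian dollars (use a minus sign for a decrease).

+$56 billion

Bank of Canada balance sheet:
  Assets:      Securities +$46B, Loans to banks +$10B
  Liabilities: Bank reserves +$10B, Currency in circulation −$44B, Government deposits +$90B
Change in total Bank of Canada assets = +$56 billion.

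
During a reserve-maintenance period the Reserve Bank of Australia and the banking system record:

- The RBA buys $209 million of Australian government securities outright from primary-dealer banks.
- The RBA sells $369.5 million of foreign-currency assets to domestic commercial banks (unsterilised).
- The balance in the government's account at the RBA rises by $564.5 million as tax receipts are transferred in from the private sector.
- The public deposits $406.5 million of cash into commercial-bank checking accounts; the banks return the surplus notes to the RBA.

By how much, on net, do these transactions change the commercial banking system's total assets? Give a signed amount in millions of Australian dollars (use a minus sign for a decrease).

-$158 million

RBA balance sheet:
  Assets:      Securities +$209M, Foreign assets −$369.5M
  Liabilities: Bank reserves −$318.5M, Currency in circulation −$406.5M, Government deposits +$564.5M
Commercial banking system:
  Assets:      Reserves at CB −$318.5M, Securities −$209M, Foreign assets +$369.5M
  Liabilities: Checkable deposits −$158M
Change in total bank assets = -$158 million.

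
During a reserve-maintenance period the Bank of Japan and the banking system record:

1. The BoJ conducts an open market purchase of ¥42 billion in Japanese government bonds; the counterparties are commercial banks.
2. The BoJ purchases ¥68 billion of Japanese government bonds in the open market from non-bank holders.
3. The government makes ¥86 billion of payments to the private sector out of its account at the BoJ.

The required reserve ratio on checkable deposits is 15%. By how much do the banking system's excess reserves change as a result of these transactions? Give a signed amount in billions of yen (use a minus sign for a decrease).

OMO purchase (from banks) ¥42 billion: reserves +¥42B, deposits 0.
Asset purchase (from non-banks) ¥68 billion: reserves +¥68B, deposits +¥68B.
Government spending ¥86 billion: reserves +¥86B, deposits +¥86B.
Totals: Δreserves = +¥196B, Δdeposits = +¥154B.
Δrequired reserves = 15% × +¥154B = +¥23.1B.
Δexcess reserves = Δreserves − Δrequired = +¥196B − (+¥23.1B) = +¥172.9 billion.

+¥172.9 billion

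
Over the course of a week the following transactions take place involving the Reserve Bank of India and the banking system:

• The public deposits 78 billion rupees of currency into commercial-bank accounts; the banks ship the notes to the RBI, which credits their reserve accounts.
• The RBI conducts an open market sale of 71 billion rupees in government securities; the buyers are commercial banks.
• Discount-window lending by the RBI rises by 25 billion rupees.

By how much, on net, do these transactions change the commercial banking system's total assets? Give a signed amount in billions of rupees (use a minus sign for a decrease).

RBI balance sheet:
  Assets:      Securities −71B, Loans to banks +25B
  Liabilities: Bank reserves +32B, Currency in circulation −78B
Commercial banking system:
  Assets:      Reserves at CB +32B, Securities +71B
  Liabilities: Checkable deposits +78B, Borrowings from CB +25B
Change in total bank assets = +103 billion.

+103 billion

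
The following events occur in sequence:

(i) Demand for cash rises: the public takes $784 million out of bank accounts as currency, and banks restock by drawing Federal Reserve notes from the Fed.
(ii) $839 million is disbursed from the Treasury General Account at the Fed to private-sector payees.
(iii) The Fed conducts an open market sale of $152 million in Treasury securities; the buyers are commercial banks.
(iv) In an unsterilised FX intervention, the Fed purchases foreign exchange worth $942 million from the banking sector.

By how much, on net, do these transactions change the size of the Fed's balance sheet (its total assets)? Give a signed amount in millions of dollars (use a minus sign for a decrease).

+$790 million

Currency withdrawal $784 million: only the composition of liabilities changes → 0.
Government spending $839 million: only the composition of liabilities changes → 0.
OMO sale (to banks) $152 million: a Fed asset is shed → −$152M.
FX purchase $942 million: a Fed asset is acquired → +$942M.
Net: 0 + 0 − 152 + 942 = +$790 million.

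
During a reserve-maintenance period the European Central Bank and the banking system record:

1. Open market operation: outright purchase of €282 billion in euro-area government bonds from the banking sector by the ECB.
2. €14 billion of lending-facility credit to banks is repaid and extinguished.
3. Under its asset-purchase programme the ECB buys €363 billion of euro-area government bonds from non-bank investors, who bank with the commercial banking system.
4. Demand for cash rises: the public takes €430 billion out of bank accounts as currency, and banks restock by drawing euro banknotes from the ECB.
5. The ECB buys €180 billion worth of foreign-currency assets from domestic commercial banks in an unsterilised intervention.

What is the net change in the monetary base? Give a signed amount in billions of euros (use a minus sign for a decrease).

OMO purchase (from banks) €282 billion: ECB balance sheet expands → +€282B.
Discount-window repayment €14 billion: ECB balance sheet contracts → −€14B.
Asset purchase (from non-banks) €363 billion: ECB balance sheet expands → +€363B.
Currency withdrawal €430 billion: just a shift between currency and reserves — both are base money → 0.
FX purchase €180 billion: ECB balance sheet expands → +€180B.
Net: 282 − 14 + 363 + 0 + 180 = +€811 billion.

+€811 billion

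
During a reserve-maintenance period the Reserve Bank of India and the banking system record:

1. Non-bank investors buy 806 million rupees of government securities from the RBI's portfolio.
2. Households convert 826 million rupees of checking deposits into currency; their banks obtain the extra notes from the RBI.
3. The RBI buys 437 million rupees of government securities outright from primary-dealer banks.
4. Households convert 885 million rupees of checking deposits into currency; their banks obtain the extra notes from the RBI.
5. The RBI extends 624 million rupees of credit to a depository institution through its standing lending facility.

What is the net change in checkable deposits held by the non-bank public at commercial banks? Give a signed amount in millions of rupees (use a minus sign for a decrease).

-2517 million

RBI balance sheet:
  Assets:      Securities −369M, Loans to banks +624M
  Liabilities: Bank reserves −1456M, Currency in circulation +1711M
Commercial banking system:
  Assets:      Reserves at CB −1456M, Securities −437M
  Liabilities: Checkable deposits −2517M, Borrowings from CB +624M
So the change in checkable deposits held by the non-bank public at commercial banks is -2517 million.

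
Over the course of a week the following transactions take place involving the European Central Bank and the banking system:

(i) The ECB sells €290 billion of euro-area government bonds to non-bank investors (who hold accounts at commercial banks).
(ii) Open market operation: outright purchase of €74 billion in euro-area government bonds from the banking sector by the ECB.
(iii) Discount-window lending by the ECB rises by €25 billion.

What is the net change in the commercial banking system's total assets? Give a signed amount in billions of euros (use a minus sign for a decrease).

Asset sale (to non-banks) €290 billion: bank balance sheets shrink → −€290B.
OMO purchase (from banks) €74 billion: just an asset swap on bank balance sheets → 0.
Discount-window loan €25 billion: bank balance sheets expand → +€25B.
Net: −290 + 0 + 25 = -€265 billion.

-€265 billion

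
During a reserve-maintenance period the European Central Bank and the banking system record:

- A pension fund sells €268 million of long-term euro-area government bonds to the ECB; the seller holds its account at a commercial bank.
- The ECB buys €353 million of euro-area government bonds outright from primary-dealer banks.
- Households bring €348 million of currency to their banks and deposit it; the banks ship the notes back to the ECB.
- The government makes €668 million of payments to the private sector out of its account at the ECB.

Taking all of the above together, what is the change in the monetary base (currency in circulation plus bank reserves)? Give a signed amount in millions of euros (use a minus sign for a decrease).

+€1289 million

Asset purchase (from non-banks) €268 million: ECB balance sheet expands → +€268M.
OMO purchase (from banks) €353 million: ECB balance sheet expands → +€353M.
Currency deposit €348 million: just a shift between currency and reserves — both are base money → 0.
Government spending €668 million: a non-base liability converts back to reserves → +€668M.
Net: 268 + 353 + 0 + 668 = +€1289 million.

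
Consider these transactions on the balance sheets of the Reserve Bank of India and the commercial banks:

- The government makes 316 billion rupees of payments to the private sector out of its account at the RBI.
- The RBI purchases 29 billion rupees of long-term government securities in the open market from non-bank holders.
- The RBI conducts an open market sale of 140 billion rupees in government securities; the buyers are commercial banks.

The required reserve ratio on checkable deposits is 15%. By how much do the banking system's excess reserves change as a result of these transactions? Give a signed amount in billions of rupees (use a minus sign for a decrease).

Government spending 316 billion rupees: reserves +316B, deposits +316B.
Asset purchase (from non-banks) 29 billion rupees: reserves +29B, deposits +29B.
OMO sale (to banks) 140 billion rupees: reserves −140B, deposits 0.
Totals: Δreserves = +205B, Δdeposits = +345B.
Δrequired reserves = 15% × +345B = +51.75B.
Δexcess reserves = Δreserves − Δrequired = +205B − (+51.75B) = +153.25 billion.

+153.25 billion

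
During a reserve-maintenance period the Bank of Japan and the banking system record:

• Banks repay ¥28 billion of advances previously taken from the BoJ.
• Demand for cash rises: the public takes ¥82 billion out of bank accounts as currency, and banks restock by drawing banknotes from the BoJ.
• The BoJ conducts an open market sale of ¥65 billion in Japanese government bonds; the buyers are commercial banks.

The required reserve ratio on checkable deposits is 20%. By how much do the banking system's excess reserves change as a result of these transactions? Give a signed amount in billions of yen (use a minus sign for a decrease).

Discount-window repayment ¥28 billion: reserves −¥28B, deposits 0.
Currency withdrawal ¥82 billion: reserves −¥82B, deposits −¥82B.
OMO sale (to banks) ¥65 billion: reserves −¥65B, deposits 0.
Totals: Δreserves = −¥175B, Δdeposits = −¥82B.
Δrequired reserves = 20% × −¥82B = −¥16.4B.
Δexcess reserves = Δreserves − Δrequired = −¥175B − (−¥16.4B) = -¥158.6 billion.

-¥158.6 billion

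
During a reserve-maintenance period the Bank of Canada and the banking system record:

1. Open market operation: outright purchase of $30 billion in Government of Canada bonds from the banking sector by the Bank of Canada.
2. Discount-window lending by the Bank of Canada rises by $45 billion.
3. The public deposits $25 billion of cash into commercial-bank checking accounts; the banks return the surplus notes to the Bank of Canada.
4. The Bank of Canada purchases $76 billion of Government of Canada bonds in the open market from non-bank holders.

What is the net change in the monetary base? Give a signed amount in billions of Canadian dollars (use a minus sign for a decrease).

Bank of Canada balance sheet:
  Assets:      Securities +$106B, Loans to banks +$45B
  Liabilities: Bank reserves +$176B, Currency in circulation −$25B
Monetary base = currency + reserves: −$25B + (+$176B) = +$151 billion.

+$151 billion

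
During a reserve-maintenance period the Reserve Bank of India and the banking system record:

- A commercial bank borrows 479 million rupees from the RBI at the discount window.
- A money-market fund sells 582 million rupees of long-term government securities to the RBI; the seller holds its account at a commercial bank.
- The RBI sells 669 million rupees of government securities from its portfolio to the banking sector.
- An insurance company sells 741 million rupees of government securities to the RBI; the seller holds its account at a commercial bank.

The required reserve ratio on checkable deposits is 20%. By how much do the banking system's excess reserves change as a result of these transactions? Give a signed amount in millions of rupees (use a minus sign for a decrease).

Discount-window loan 479 million rupees: reserves +479M, deposits 0.
Asset purchase (from non-banks) 582 million rupees: reserves +582M, deposits +582M.
OMO sale (to banks) 669 million rupees: reserves −669M, deposits 0.
Asset purchase (from non-banks) 741 million rupees: reserves +741M, deposits +741M.
Totals: Δreserves = +1133M, Δdeposits = +1323M.
Δrequired reserves = 20% × +1323M = +264.6M.
Δexcess reserves = Δreserves − Δrequired = +1133M − (+264.6M) = +868.4 million.

+868.4 million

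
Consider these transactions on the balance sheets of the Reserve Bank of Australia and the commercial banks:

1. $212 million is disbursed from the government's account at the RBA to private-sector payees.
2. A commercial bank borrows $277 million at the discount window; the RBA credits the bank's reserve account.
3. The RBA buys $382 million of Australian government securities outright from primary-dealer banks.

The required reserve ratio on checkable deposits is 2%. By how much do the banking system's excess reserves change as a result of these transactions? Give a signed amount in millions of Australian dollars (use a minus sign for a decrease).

Government spending $212 million: reserves +$212M, deposits +$212M.
Discount-window loan $277 million: reserves +$277M, deposits 0.
OMO purchase (from banks) $382 million: reserves +$382M, deposits 0.
Totals: Δreserves = +$871M, Δdeposits = +$212M.
Δrequired reserves = 2% × +$212M = +$4.24M.
Δexcess reserves = Δreserves − Δrequired = +$871M − (+$4.24M) = +$866.76 million.

+$866.76 million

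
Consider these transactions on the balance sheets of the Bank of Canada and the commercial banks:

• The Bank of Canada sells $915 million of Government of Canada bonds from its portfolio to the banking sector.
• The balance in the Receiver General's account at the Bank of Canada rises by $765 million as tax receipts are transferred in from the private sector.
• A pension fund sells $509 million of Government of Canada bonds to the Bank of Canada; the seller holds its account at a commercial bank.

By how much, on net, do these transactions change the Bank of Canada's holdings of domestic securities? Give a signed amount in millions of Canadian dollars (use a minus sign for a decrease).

-$406 million

Bank of Canada balance sheet:
  Assets:      Securities −$406M
  Liabilities: Bank reserves −$1171M, Government deposits +$765M
Commercial banking system:
  Assets:      Reserves at CB −$1171M, Securities +$915M
  Liabilities: Checkable deposits −$256M
So the change in the Bank of Canada's holdings of domestic securities is -$406 million.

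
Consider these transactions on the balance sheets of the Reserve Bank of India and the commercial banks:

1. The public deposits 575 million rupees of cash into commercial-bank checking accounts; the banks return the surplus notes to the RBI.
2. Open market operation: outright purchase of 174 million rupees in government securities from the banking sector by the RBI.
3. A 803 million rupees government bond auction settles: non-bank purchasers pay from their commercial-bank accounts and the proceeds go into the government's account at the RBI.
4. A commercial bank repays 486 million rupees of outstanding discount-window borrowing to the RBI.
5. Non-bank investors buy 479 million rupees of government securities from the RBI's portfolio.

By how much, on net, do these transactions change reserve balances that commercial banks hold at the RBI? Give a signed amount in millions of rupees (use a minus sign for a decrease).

-1019 million

Currency deposit 575 million rupees: returned notes are swapped for reserve credit → +575M.
OMO purchase (from banks) 174 million rupees: the RBI pays by crediting reserve accounts → +174M.
Government account inflow 803 million rupees: funds move from bank reserves into the government account → −803M.
Discount-window repayment 486 million rupees: repayment is debited from reserves → −486M.
Asset sale (to non-banks) 479 million rupees: the non-bank buyers' banks settle from reserves → −479M.
Net: 575 + 174 − 803 − 486 − 479 = -1019 million.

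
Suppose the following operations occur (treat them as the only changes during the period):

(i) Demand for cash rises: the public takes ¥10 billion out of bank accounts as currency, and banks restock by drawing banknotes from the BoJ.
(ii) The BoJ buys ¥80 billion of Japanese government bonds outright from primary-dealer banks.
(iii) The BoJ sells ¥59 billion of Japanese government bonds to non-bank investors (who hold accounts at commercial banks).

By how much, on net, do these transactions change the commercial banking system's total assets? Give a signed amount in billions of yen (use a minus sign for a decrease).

-¥69 billion

Currency withdrawal ¥10 billion: bank balance sheets shrink → −¥10B.
OMO purchase (from banks) ¥80 billion: just an asset swap on bank balance sheets → 0.
Asset sale (to non-banks) ¥59 billion: bank balance sheets shrink → −¥59B.
Net: −10 + 0 − 59 = -¥69 billion.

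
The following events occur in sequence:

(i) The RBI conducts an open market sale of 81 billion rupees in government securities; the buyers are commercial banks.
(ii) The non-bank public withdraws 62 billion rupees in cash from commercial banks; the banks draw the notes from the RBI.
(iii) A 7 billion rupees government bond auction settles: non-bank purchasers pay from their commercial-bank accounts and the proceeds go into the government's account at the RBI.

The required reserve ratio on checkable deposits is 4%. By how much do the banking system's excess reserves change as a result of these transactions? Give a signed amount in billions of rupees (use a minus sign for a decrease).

-147.24 billion

OMO sale (to banks) 81 billion rupees: reserves −81B, deposits 0.
Currency withdrawal 62 billion rupees: reserves −62B, deposits −62B.
Government account inflow 7 billion rupees: reserves −7B, deposits −7B.
Totals: Δreserves = −150B, Δdeposits = −69B.
Δrequired reserves = 4% × −69B = −2.76B.
Δexcess reserves = Δreserves − Δrequired = −150B − (−2.76B) = -147.24 billion.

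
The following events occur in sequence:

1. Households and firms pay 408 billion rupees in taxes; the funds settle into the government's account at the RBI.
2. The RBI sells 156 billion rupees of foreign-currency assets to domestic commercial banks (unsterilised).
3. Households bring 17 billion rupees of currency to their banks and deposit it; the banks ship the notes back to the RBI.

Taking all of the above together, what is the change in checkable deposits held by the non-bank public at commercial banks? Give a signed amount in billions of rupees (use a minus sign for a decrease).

-391 billion

RBI balance sheet:
  Assets:      Foreign assets −156B
  Liabilities: Bank reserves −547B, Currency in circulation −17B, Government deposits +408B
Commercial banking system:
  Assets:      Reserves at CB −547B, Foreign assets +156B
  Liabilities: Checkable deposits −391B
So the change in checkable deposits held by the non-bank public at commercial banks is -391 billion.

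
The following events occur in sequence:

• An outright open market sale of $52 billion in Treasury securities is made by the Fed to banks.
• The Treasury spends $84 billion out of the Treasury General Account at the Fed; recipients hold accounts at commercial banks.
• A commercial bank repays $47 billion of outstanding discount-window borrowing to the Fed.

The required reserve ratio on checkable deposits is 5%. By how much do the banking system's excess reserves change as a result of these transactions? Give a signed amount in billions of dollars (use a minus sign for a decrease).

-$19.2 billion

OMO sale (to banks) $52 billion: reserves −$52B, deposits 0.
Government spending $84 billion: reserves +$84B, deposits +$84B.
Discount-window repayment $47 billion: reserves −$47B, deposits 0.
Totals: Δreserves = −$15B, Δdeposits = +$84B.
Δrequired reserves = 5% × +$84B = +$4.2B.
Δexcess reserves = Δreserves − Δrequired = −$15B − (+$4.2B) = -$19.2 billion.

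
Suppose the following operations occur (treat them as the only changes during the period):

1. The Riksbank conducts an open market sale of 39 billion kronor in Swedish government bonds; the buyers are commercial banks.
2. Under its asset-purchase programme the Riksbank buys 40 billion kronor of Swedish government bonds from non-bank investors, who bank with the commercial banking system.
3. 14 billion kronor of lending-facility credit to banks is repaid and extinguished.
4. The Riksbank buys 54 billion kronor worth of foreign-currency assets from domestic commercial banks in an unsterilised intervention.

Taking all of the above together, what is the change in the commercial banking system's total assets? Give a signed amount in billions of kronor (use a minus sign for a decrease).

OMO sale (to banks) 39 billion kronor: just an asset swap on bank balance sheets → 0.
Asset purchase (from non-banks) 40 billion kronor: bank balance sheets expand → +40B.
Discount-window repayment 14 billion kronor: bank balance sheets shrink → −14B.
FX purchase 54 billion kronor: just an asset swap on bank balance sheets → 0.
Net: 0 + 40 − 14 + 0 = +26 billion.

+26 billion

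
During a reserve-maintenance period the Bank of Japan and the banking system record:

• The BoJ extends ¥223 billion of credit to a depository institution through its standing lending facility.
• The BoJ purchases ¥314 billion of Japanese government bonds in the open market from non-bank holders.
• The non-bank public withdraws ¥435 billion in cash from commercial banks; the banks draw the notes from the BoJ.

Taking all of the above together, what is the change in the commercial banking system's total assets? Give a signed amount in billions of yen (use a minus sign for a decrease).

Discount-window loan ¥223 billion: bank balance sheets expand → +¥223B.
Asset purchase (from non-banks) ¥314 billion: bank balance sheets expand → +¥314B.
Currency withdrawal ¥435 billion: bank balance sheets shrink → −¥435B.
Net: 223 + 314 − 435 = +¥102 billion.

+¥102 billion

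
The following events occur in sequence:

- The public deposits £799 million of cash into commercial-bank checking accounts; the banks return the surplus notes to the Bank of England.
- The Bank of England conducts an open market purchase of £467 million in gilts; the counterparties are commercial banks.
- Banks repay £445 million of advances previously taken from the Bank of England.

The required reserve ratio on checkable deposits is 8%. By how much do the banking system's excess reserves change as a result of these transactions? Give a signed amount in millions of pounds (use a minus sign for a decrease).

+£757.08 million

Currency deposit £799 million: reserves +£799M, deposits +£799M.
OMO purchase (from banks) £467 million: reserves +£467M, deposits 0.
Discount-window repayment £445 million: reserves −£445M, deposits 0.
Totals: Δreserves = +£821M, Δdeposits = +£799M.
Δrequired reserves = 8% × +£799M = +£63.92M.
Δexcess reserves = Δreserves − Δrequired = +£821M − (+£63.92M) = +£757.08 million.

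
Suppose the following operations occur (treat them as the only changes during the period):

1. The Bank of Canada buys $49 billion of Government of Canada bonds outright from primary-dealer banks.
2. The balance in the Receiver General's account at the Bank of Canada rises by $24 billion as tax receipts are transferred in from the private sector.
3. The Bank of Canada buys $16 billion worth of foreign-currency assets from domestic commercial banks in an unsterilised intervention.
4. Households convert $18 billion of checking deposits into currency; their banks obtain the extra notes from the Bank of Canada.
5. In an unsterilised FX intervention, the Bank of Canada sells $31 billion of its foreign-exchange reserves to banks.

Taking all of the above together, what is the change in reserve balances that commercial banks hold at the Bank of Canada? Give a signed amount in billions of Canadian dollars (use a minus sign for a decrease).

OMO purchase (from banks) $49 billion: the Bank of Canada pays by crediting reserve accounts → +$49B.
Government account inflow $24 billion: funds move from bank reserves into the government account → −$24B.
FX purchase $16 billion: the Bank of Canada pays by crediting reserve accounts → +$16B.
Currency withdrawal $18 billion: banks swap reserves for currency → −$18B.
FX sale $31 billion: the buying banks pay out of their reserve balances → −$31B.
Net: 49 − 24 + 16 − 18 − 31 = -$8 billion.

-$8 billion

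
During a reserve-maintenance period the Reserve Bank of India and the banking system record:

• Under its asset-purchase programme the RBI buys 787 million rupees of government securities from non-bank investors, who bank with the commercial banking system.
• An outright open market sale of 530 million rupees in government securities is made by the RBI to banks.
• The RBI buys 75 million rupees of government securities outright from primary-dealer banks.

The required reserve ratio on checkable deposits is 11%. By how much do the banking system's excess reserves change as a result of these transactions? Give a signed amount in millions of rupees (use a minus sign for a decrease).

+245.43 million

Asset purchase (from non-banks) 787 million rupees: reserves +787M, deposits +787M.
OMO sale (to banks) 530 million rupees: reserves −530M, deposits 0.
OMO purchase (from banks) 75 million rupees: reserves +75M, deposits 0.
Totals: Δreserves = +332M, Δdeposits = +787M.
Δrequired reserves = 11% × +787M = +86.57M.
Δexcess reserves = Δreserves − Δrequired = +332M − (+86.57M) = +245.43 million.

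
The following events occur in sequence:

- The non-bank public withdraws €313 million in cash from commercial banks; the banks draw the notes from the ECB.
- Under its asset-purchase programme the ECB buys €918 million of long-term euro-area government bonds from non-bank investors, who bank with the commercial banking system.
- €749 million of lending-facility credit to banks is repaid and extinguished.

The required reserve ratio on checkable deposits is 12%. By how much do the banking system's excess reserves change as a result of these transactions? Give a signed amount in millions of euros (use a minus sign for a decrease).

Currency withdrawal €313 million: reserves −€313M, deposits −€313M.
Asset purchase (from non-banks) €918 million: reserves +€918M, deposits +€918M.
Discount-window repayment €749 million: reserves −€749M, deposits 0.
Totals: Δreserves = −€144M, Δdeposits = +€605M.
Δrequired reserves = 12% × +€605M = +€72.6M.
Δexcess reserves = Δreserves − Δrequired = −€144M − (+€72.6M) = -€216.6 million.

-€216.6 million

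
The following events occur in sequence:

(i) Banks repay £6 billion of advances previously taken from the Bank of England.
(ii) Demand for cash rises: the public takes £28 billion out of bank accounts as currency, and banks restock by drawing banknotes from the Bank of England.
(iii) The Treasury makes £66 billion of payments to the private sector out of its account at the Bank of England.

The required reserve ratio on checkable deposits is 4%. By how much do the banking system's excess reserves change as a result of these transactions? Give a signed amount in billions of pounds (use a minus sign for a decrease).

Discount-window repayment £6 billion: reserves −£6B, deposits 0.
Currency withdrawal £28 billion: reserves −£28B, deposits −£28B.
Government spending £66 billion: reserves +£66B, deposits +£66B.
Totals: Δreserves = +£32B, Δdeposits = +£38B.
Δrequired reserves = 4% × +£38B = +£1.52B.
Δexcess reserves = Δreserves − Δrequired = +£32B − (+£1.52B) = +£30.48 billion.

+£30.48 billion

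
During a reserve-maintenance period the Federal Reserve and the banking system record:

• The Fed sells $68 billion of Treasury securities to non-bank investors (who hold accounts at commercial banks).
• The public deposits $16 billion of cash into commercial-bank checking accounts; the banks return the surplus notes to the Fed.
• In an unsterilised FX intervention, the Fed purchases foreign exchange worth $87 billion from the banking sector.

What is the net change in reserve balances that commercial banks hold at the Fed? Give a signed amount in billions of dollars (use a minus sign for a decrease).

+$35 billion

Asset sale (to non-banks) $68 billion: the non-bank buyers' banks settle from reserves → −$68B.
Currency deposit $16 billion: returned notes are swapped for reserve credit → +$16B.
FX purchase $87 billion: the Fed pays by crediting reserve accounts → +$87B.
Net: −68 + 16 + 87 = +$35 billion.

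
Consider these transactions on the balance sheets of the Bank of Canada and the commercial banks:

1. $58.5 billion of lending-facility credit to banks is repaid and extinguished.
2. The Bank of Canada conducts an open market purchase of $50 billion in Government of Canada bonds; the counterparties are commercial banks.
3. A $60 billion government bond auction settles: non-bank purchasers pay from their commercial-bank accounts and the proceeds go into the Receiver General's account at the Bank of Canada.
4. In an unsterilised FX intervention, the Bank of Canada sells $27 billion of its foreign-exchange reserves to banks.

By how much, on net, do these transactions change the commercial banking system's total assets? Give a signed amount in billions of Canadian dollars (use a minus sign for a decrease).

Discount-window repayment $58.5 billion: bank balance sheets shrink → −$58.5B.
OMO purchase (from banks) $50 billion: just an asset swap on bank balance sheets → 0.
Government account inflow $60 billion: bank balance sheets shrink → −$60B.
FX sale $27 billion: just an asset swap on bank balance sheets → 0.
Net: −58.5 + 0 − 60 + 0 = -$118.5 billion.

-$118.5 billion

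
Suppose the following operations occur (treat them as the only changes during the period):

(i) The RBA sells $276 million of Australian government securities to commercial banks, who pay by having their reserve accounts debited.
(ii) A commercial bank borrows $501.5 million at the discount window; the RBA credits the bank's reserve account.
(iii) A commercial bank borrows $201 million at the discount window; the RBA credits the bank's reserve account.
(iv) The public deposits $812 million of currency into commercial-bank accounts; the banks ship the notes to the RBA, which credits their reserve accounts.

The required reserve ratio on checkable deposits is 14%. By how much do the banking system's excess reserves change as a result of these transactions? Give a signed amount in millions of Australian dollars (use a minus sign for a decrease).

+$1124.82 million

OMO sale (to banks) $276 million: reserves −$276M, deposits 0.
Discount-window loan $501.5 million: reserves +$501.5M, deposits 0.
Discount-window loan $201 million: reserves +$201M, deposits 0.
Currency deposit $812 million: reserves +$812M, deposits +$812M.
Totals: Δreserves = +$1238.5M, Δdeposits = +$812M.
Δrequired reserves = 14% × +$812M = +$113.68M.
Δexcess reserves = Δreserves − Δrequired = +$1238.5M − (+$113.68M) = +$1124.82 million.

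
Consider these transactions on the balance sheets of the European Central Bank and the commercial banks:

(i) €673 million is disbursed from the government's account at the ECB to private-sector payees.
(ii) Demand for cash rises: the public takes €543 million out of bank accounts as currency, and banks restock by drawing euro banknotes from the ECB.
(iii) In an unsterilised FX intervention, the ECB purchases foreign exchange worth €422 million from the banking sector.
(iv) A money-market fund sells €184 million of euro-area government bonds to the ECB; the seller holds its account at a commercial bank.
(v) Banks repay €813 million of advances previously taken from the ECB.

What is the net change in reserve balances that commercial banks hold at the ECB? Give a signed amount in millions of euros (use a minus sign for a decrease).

ECB balance sheet:
  Assets:      Securities +€184M, Loans to banks −€813M, Foreign assets +€422M
  Liabilities: Bank reserves −€77M, Currency in circulation +€543M, Government deposits −€673M
Commercial banking system:
  Assets:      Reserves at CB −€77M, Foreign assets −€422M
  Liabilities: Checkable deposits +€314M, Borrowings from CB −€813M
So the change in reserve balances that commercial banks hold at the ECB is -€77 million.

-€77 million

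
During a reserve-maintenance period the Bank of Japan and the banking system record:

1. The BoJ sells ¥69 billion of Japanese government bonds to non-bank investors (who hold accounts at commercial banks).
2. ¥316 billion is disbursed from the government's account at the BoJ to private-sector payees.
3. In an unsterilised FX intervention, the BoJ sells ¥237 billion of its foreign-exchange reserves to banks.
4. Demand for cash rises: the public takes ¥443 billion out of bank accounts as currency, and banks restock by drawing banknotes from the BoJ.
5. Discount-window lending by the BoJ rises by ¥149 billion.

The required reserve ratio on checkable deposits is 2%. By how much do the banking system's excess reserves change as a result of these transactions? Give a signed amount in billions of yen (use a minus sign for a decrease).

Asset sale (to non-banks) ¥69 billion: reserves −¥69B, deposits −¥69B.
Government spending ¥316 billion: reserves +¥316B, deposits +¥316B.
FX sale ¥237 billion: reserves −¥237B, deposits 0.
Currency withdrawal ¥443 billion: reserves −¥443B, deposits −¥443B.
Discount-window loan ¥149 billion: reserves +¥149B, deposits 0.
Totals: Δreserves = −¥284B, Δdeposits = −¥196B.
Δrequired reserves = 2% × −¥196B = −¥3.92B.
Δexcess reserves = Δreserves − Δrequired = −¥284B − (−¥3.92B) = -¥280.08 billion.

-¥280.08 billion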